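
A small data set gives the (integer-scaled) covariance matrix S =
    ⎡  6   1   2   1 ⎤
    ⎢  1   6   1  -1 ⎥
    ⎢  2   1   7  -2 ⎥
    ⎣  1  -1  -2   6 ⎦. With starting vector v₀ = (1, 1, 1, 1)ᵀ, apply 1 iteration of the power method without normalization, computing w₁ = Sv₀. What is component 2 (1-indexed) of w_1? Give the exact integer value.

7

w1 = Sv₀ = (10, 7, 8, 4)
The requested component of w1 is 7.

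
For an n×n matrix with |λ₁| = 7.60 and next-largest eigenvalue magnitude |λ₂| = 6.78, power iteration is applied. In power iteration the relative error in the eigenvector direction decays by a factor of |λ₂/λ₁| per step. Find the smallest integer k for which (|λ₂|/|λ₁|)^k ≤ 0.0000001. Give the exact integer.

|λ₂/λ₁| = 6.78/7.60 = 0.89211
Need k ≥ ln(0.0000001) / ln(0.89211) = -16.1181 / -0.1142 ≈ 141.175
Smallest integer k satisfying the bound: 142

142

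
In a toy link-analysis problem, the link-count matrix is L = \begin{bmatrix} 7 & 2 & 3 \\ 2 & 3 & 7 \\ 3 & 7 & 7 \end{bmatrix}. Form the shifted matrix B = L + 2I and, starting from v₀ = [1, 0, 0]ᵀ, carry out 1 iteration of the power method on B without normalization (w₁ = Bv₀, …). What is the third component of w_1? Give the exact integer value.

B = L + 2I has rows (9, 2, 3); (2, 5, 7); (3, 7, 9)
w1 = Bv₀ = (9·1 + 2·0 + 3·0; 2·1 + 5·0 + 7·0; 3·1 + 7·0 + 9·0) = (9, 2, 3)
Requested component of w1: 3

3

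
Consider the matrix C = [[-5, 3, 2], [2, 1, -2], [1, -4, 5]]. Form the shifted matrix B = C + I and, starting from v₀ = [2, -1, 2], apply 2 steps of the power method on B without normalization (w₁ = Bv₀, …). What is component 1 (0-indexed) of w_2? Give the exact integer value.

-54

B = C + I has rows (-4, 3, 2); (2, 2, -2); (1, -4, 6)
w1 = Bv₀ = ((-4)·2 + 3·(-1) + 2·2; 2·2 + 2·(-1) + (-2)·2; 1·2 + (-4)·(-1) + 6·2) = (-7, -2, 18)
w2 = Bw1 = ((-4)·(-7) + 3·(-2) + 2·18; 2·(-7) + 2·(-2) + (-2)·18; 1·(-7) + (-4)·(-2) + 6·18) = (58, -54, 109)
Requested component of w2: -54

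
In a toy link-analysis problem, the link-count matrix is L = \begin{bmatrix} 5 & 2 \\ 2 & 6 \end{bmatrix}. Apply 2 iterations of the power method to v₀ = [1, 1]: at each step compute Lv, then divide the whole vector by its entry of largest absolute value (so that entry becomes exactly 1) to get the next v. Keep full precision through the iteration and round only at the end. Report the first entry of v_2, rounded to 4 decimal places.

Lv0 = (7.00000, 8.00000); divide by 8.00000 → v1 = (0.87500, 1.00000)
Lv1 = (6.37500, 7.75000); divide by 7.75000 → v2 = (0.82258, 1.00000)
Requested entry of v2: 51/62 = 0.8226

0.8226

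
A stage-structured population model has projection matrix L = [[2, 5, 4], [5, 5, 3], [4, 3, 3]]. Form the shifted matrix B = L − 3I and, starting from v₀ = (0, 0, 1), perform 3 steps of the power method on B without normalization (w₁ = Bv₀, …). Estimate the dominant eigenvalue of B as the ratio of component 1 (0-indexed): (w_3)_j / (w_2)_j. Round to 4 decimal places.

B = L − 3I has rows (-1, 5, 4); (5, 2, 3); (4, 3, 0)
w1 = Bv₀ = (4, 3, 0)
w2 = Bw1 = (11, 26, 25)
w3 = Bw2 = (219, 182, 122)
Ratio: 182/26 = 7.0000

7.0000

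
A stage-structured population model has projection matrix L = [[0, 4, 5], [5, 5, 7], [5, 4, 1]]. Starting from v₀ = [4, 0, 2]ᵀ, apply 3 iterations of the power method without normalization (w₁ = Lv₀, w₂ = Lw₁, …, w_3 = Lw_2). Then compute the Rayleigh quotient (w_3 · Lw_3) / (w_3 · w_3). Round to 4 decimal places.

λ ≈ 12.2309

w1 = Lv₀ = (10, 34, 22)
w2 = Lw1 = (246, 374, 208)
w3 = Lw2 = (2536, 4556, 2934)
Lw3 = (32894, 55998, 33838)
w3·Lw3 = 2536·32894 + 4556·55998 + 2934·33838 = 437826764; w3·w3 = 2536·2536 + 4556·4556 + 2934·2934 = 35796788
λ ≈ 437826764/35796788 = 12.2309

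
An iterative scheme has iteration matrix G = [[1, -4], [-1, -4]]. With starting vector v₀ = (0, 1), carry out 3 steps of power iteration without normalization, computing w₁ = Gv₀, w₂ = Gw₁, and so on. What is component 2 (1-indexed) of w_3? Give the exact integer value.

-92

w1 = Gv₀ = (-4, -4)
w2 = Gw1 = (12, 20)
w3 = Gw2 = (-68, -92)
The requested component of w3 is -92.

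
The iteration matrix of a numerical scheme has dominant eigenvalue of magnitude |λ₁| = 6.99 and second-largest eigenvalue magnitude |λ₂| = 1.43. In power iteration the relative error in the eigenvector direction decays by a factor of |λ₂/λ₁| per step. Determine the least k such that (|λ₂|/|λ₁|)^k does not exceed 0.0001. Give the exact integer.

|λ₂/λ₁| = 1.43/6.99 = 0.20458
Need k ≥ ln(0.0001) / ln(0.20458) = -9.2103 / -1.5868 ≈ 5.804
Smallest integer k satisfying the bound: 6

6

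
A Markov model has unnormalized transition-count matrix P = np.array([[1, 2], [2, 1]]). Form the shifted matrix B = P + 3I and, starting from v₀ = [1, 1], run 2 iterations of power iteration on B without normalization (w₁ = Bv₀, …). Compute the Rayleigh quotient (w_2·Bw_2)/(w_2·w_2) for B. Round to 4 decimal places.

6.0000

B = P + 3I has rows (4, 2); (2, 4)
w1 = Bv₀ = (4·1 + 2·1; 2·1 + 4·1) = (6, 6)
w2 = Bw1 = (4·6 + 2·6; 2·6 + 4·6) = (36, 36)
Bw2 = (216, 216)
w2·Bw2 = 15552; w2·w2 = 2592; μ ≈ 15552/2592 = 6.0000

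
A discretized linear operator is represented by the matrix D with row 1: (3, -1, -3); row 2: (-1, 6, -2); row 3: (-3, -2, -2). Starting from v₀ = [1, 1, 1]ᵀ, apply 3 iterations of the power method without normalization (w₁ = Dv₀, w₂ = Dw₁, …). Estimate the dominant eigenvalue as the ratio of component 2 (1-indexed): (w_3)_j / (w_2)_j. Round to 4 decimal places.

w1 = Dv₀ = (-1, 3, -7)
w2 = Dw1 = (15, 33, 11)
w3 = Dw2 = (-21, 161, -133)
Ratio at component: 161 / 33 = 4.8788

λ ≈ 4.8788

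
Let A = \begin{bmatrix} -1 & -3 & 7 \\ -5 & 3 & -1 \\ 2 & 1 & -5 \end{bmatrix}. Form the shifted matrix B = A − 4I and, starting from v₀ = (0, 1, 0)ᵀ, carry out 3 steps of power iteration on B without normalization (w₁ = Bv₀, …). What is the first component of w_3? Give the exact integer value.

-282

B = A − 4I has rows (-5, -3, 7); (-5, -1, -1); (2, 1, -9)
w1 = Bv₀ = (-3, -1, 1)
w2 = Bw1 = (25, 15, -16)
w3 = Bw2 = (-282, -124, 209)
Requested component of w3: -282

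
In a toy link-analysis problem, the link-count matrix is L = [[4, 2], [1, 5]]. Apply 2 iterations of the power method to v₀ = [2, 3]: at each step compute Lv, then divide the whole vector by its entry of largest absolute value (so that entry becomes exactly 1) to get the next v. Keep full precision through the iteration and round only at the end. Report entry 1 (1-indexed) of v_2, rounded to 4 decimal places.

0.9091

Lv0 = (14.00000, 17.00000); divide by 17.00000 → v1 = (0.82353, 1.00000)
Lv1 = (5.29412, 5.82353); divide by 5.82353 → v2 = (0.90909, 1.00000)
Requested entry of v2: 90/99 = 0.9091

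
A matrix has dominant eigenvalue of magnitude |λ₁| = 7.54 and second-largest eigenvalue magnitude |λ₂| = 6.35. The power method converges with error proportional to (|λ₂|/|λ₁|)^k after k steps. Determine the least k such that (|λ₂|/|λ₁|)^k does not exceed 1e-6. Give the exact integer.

|λ₂/λ₁| = 6.35/7.54 = 0.84218
Need k ≥ ln(1e-6) / ln(0.84218) = -13.8155 / -0.1718 ≈ 80.432
Smallest integer k satisfying the bound: 81

81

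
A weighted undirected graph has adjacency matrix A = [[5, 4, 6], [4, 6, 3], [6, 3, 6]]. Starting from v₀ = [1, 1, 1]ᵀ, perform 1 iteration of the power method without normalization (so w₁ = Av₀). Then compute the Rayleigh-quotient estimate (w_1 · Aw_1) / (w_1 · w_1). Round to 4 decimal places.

w1 = Av₀ = (15, 13, 15)
Aw1 = (217, 183, 219)
w1·Aw1 = 15·217 + 13·183 + 15·219 = 8919; w1·w1 = 15·15 + 13·13 + 15·15 = 619
λ ≈ 8919/619 = 14.4087

14.4087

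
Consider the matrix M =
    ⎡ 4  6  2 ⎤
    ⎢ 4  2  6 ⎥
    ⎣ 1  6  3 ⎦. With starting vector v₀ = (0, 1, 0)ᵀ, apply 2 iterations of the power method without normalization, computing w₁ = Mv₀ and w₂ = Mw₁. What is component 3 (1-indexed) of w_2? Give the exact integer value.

w1 = Mv₀ = (4·0 + 6·1 + 2·0; 4·0 + 2·1 + 6·0; 1·0 + 6·1 + 3·0) = (6, 2, 6)
w2 = Mw1 = (4·6 + 6·2 + 2·6; 4·6 + 2·2 + 6·6; 1·6 + 6·2 + 3·6) = (48, 64, 36)
The requested component of w2 is 36.

36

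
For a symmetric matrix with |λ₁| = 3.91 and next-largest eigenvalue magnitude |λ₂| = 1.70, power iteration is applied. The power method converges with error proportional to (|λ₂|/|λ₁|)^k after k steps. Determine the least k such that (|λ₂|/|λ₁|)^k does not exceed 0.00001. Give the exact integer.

14

|λ₂/λ₁| = 1.70/3.91 = 0.43478
Need k ≥ ln(0.00001) / ln(0.43478) = -11.5129 / -0.8329 ≈ 13.823
Smallest integer k satisfying the bound: 14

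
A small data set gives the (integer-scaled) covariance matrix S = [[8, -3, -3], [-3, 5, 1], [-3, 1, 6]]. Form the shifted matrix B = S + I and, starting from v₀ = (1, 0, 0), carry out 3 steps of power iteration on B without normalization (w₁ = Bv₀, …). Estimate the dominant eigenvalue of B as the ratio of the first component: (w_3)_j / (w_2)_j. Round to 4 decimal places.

μ ≈ 12.0000

B = S + I has rows (9, -3, -3); (-3, 6, 1); (-3, 1, 7)
w1 = Bv₀ = (9·1 + (-3)·0 + (-3)·0; (-3)·1 + 6·0 + 1·0; (-3)·1 + 1·0 + 7·0) = (9, -3, -3)
w2 = Bw1 = (9·9 + (-3)·(-3) + (-3)·(-3); (-3)·9 + 6·(-3) + 1·(-3); (-3)·9 + 1·(-3) + 7·(-3)) = (99, -48, -51)
w3 = Bw2 = (1188, -636, -702)
Ratio: 1188/99 = 12.0000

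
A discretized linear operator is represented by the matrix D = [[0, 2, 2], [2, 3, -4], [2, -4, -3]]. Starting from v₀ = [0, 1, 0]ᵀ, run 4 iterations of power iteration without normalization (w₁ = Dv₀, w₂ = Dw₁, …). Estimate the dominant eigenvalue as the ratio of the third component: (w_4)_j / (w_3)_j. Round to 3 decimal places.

w1 = Dv₀ = (2, 3, -4)
w2 = Dw1 = (-2, 29, 4)
w3 = Dw2 = (66, 67, -132)
w4 = Dw3 = (-130, 861, 260)
Ratio at component: 260 / -132 = -1.970

λ ≈ -1.970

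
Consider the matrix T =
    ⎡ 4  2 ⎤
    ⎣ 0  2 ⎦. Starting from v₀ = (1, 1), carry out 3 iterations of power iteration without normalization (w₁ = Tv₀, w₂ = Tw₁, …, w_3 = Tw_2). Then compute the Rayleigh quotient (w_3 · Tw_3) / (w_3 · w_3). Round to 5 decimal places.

λ ≈ 4.12389

w1 = Tv₀ = (4·1 + 2·1; 0·1 + 2·1) = (6, 2)
w2 = Tw1 = (4·6 + 2·2; 0·6 + 2·2) = (28, 4)
w3 = Tw2 = (120, 8)
Tw3 = (496, 16)
w3·Tw3 = 120·496 + 8·16 = 59648; w3·w3 = 120·120 + 8·8 = 14464
λ ≈ 59648/14464 = 4.12389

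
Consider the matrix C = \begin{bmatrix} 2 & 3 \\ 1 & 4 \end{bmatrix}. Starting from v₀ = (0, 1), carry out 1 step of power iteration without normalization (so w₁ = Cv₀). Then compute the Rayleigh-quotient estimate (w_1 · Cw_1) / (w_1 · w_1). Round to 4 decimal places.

λ ≈ 5.2000

w1 = Cv₀ = (3, 4)
Cw1 = (18, 19)
w1·Cw1 = 3·18 + 4·19 = 130; w1·w1 = 3·3 + 4·4 = 25
λ ≈ 130/25 = 5.2000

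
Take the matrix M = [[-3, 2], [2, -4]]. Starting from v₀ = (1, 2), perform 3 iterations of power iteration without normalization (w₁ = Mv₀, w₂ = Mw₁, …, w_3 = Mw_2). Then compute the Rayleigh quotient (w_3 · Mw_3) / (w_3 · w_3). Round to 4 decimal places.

-5.5561

w1 = Mv₀ = ((-3)·1 + 2·2; 2·1 + (-4)·2) = (1, -6)
w2 = Mw1 = ((-3)·1 + 2·(-6); 2·1 + (-4)·(-6)) = (-15, 26)
w3 = Mw2 = (97, -134)
Mw3 = (-559, 730)
w3·Mw3 = 97·(-559) + (-134)·730 = -152043; w3·w3 = 97·97 + (-134)·(-134) = 27365
λ ≈ -152043/27365 = -5.5561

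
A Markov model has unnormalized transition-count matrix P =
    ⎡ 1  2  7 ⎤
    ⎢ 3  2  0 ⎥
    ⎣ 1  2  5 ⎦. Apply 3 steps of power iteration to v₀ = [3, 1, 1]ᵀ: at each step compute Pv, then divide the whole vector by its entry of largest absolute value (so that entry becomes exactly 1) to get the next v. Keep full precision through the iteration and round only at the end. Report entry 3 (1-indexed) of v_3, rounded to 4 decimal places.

Pv0 = (12.00000, 11.00000, 10.00000); divide by 12.00000 → v1 = (1.00000, 0.91667, 0.83333)
Pv1 = (8.66667, 4.83333, 7.00000); divide by 8.66667 → v2 = (1.00000, 0.55769, 0.80769)
Pv2 = (7.76923, 4.11538, 6.15385); divide by 7.76923 → v3 = (1.00000, 0.52970, 0.79208)
Requested entry of v3: 640/808 = 0.7921

0.7921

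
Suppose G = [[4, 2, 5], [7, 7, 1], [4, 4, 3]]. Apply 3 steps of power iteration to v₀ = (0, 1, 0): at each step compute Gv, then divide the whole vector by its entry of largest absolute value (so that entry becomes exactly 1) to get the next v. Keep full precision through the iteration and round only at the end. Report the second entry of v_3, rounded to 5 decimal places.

1.00000

Gv0 = (2.000000, 7.000000, 4.000000); divide by 7.000000 → v1 = (0.285714, 1.000000, 0.571429)
Gv1 = (6.000000, 9.571429, 6.857143); divide by 9.571429 → v2 = (0.626866, 1.000000, 0.716418)
Gv2 = (8.089552, 12.104478, 8.656716); divide by 12.104478 → v3 = (0.668311, 1.000000, 0.715166)
Requested entry of v3: 811/811 = 1.00000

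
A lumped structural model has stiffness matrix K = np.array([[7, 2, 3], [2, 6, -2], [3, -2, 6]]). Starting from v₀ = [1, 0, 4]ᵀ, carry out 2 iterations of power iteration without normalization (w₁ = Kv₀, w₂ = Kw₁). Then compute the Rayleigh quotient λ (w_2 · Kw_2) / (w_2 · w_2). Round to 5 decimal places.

λ ≈ 9.37371

w1 = Kv₀ = (7·1 + 2·0 + 3·4; 2·1 + 6·0 + (-2)·4; 3·1 + (-2)·0 + 6·4) = (19, -6, 27)
w2 = Kw1 = (7·19 + 2·(-6) + 3·27; 2·19 + 6·(-6) + (-2)·27; 3·19 + (-2)·(-6) + 6·27) = (202, -52, 231)
Kw2 = (2003, -370, 2096)
w2·Kw2 = 202·2003 + (-52)·(-370) + 231·2096 = 908022; w2·w2 = 202·202 + (-52)·(-52) + 231·231 = 96869
λ ≈ 908022/96869 = 9.37371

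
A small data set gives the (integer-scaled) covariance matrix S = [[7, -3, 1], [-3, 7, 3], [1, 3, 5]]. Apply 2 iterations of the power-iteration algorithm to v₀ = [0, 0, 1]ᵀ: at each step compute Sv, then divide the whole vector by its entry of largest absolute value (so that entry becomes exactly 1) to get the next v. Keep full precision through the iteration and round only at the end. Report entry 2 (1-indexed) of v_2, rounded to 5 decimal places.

Sv0 = (1.000000, 3.000000, 5.000000); divide by 5.000000 → v1 = (0.200000, 0.600000, 1.000000)
Sv1 = (0.600000, 6.600000, 7.000000); divide by 7.000000 → v2 = (0.085714, 0.942857, 1.000000)
Requested entry of v2: 33/35 = 0.94286

0.94286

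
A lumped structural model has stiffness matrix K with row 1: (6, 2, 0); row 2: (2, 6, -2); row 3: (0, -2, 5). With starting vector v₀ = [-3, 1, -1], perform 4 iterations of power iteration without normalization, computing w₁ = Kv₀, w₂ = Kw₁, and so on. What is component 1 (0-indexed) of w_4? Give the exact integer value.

-1614

w1 = Kv₀ = (-16, 2, -7)
w2 = Kw1 = (-92, -6, -39)
w3 = Kw2 = (-564, -142, -183)
w4 = Kw3 = (-3668, -1614, -631)
The requested component of w4 is -1614.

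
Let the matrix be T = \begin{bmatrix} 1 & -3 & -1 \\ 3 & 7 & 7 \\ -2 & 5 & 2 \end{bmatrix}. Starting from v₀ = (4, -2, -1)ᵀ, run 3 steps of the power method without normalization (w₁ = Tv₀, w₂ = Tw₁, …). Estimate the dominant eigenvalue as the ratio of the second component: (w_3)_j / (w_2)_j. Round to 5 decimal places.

10.38235

w1 = Tv₀ = (1·4 + (-3)·(-2) + (-1)·(-1); 3·4 + 7·(-2) + 7·(-1); (-2)·4 + 5·(-2) + 2·(-1)) = (11, -9, -20)
w2 = Tw1 = (1·11 + (-3)·(-9) + (-1)·(-20); 3·11 + 7·(-9) + 7·(-20); (-2)·11 + 5·(-9) + 2·(-20)) = (58, -170, -107)
w3 = Tw2 = (675, -1765, -1180)
Ratio at component: -1765 / -170 = 10.38235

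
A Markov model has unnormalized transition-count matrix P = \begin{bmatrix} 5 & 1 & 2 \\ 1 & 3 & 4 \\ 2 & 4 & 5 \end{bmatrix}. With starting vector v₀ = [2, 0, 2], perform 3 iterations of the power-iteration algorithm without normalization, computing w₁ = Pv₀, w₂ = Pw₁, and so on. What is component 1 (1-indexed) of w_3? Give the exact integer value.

916

w1 = Pv₀ = (14, 10, 14)
w2 = Pw1 = (108, 100, 138)
w3 = Pw2 = (916, 960, 1306)
The requested component of w3 is 916.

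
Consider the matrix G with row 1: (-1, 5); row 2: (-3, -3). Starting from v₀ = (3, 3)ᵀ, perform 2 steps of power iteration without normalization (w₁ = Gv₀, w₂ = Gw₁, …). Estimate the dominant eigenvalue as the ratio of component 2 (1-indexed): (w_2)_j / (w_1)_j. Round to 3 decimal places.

λ ≈ -1.000

w1 = Gv₀ = (12, -18)
w2 = Gw1 = (-102, 18)
Ratio at component: 18 / -18 = -1.000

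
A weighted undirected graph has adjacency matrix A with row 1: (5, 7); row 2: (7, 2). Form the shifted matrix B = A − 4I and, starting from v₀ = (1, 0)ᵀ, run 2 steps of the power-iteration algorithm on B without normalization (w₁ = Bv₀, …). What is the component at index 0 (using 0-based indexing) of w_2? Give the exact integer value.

50

B = A − 4I has rows (1, 7); (7, -2)
w1 = Bv₀ = (1·1 + 7·0; 7·1 + (-2)·0) = (1, 7)
w2 = Bw1 = (1·1 + 7·7; 7·1 + (-2)·7) = (50, -7)
Requested component of w2: 50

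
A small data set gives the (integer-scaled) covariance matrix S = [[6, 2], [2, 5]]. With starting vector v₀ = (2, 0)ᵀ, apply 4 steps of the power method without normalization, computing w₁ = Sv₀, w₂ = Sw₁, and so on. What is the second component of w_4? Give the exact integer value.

w1 = Sv₀ = (6·2 + 2·0; 2·2 + 5·0) = (12, 4)
w2 = Sw1 = (6·12 + 2·4; 2·12 + 5·4) = (80, 44)
w3 = Sw2 = (568, 380)
w4 = Sw3 = (4168, 3036)
The requested component of w4 is 3036.

3036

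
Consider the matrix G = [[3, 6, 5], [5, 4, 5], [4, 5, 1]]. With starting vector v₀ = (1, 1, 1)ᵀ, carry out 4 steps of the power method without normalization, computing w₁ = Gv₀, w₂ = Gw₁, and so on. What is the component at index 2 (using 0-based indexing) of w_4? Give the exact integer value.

w1 = Gv₀ = (14, 14, 10)
w2 = Gw1 = (176, 176, 136)
w3 = Gw2 = (2264, 2264, 1720)
w4 = Gw3 = (28976, 28976, 22096)
The requested component of w4 is 22096.

22096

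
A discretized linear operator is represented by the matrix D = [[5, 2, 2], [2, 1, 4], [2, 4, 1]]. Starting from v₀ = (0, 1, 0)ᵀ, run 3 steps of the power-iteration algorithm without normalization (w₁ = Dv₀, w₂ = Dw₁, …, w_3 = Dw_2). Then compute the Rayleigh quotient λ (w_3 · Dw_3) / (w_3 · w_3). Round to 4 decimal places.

λ ≈ 7.7577

w1 = Dv₀ = (5·0 + 2·1 + 2·0; 2·0 + 1·1 + 4·0; 2·0 + 4·1 + 1·0) = (2, 1, 4)
w2 = Dw1 = (5·2 + 2·1 + 2·4; 2·2 + 1·1 + 4·4; 2·2 + 4·1 + 1·4) = (20, 21, 12)
w3 = Dw2 = (166, 109, 136)
Dw3 = (1320, 985, 904)
w3·Dw3 = 166·1320 + 109·985 + 136·904 = 449429; w3·w3 = 166·166 + 109·109 + 136·136 = 57933
λ ≈ 449429/57933 = 7.7577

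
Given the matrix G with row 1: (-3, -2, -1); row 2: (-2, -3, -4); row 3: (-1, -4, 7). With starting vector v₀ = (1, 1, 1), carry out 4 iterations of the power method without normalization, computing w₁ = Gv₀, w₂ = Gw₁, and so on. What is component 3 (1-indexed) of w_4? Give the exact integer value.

w1 = Gv₀ = ((-3)·1 + (-2)·1 + (-1)·1; (-2)·1 + (-3)·1 + (-4)·1; (-1)·1 + (-4)·1 + 7·1) = (-6, -9, 2)
w2 = Gw1 = ((-3)·(-6) + (-2)·(-9) + (-1)·2; (-2)·(-6) + (-3)·(-9) + (-4)·2; (-1)·(-6) + (-4)·(-9) + 7·2) = (34, 31, 56)
w3 = Gw2 = (-220, -385, 234)
w4 = Gw3 = (1196, 659, 3398)
The requested component of w4 is 3398.

3398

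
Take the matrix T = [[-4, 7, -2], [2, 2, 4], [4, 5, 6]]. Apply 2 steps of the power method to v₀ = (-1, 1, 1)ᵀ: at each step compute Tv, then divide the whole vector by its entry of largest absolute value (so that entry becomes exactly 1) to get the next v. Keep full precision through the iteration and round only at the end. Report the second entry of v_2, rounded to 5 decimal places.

Tv0 = (9.000000, 4.000000, 7.000000); divide by 9.000000 → v1 = (1.000000, 0.444444, 0.777778)
Tv1 = (-2.444444, 6.000000, 10.888889); divide by 10.888889 → v2 = (-0.224490, 0.551020, 1.000000)
Requested entry of v2: 54/98 = 0.55102

0.55102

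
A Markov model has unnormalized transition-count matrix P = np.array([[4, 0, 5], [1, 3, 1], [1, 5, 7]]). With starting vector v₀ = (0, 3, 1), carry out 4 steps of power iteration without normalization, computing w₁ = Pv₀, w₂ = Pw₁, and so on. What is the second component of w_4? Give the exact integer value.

w1 = Pv₀ = (4·0 + 0·3 + 5·1; 1·0 + 3·3 + 1·1; 1·0 + 5·3 + 7·1) = (5, 10, 22)
w2 = Pw1 = (4·5 + 0·10 + 5·22; 1·5 + 3·10 + 1·22; 1·5 + 5·10 + 7·22) = (130, 57, 209)
w3 = Pw2 = (1565, 510, 1878)
w4 = Pw3 = (15650, 4973, 17261)
The requested component of w4 is 4973.

4973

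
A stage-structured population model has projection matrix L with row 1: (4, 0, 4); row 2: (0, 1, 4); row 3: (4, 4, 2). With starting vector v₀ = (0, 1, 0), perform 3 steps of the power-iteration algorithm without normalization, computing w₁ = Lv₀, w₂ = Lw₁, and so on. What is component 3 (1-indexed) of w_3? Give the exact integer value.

156

w1 = Lv₀ = (0, 1, 4)
w2 = Lw1 = (16, 17, 12)
w3 = Lw2 = (112, 65, 156)
The requested component of w3 is 156.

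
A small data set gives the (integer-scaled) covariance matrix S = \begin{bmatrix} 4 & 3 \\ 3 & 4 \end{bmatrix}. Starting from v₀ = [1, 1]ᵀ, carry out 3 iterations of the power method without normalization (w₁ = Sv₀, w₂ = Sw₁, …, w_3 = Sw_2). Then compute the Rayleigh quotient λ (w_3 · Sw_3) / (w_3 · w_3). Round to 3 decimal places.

λ ≈ 7.000

w1 = Sv₀ = (4·1 + 3·1; 3·1 + 4·1) = (7, 7)
w2 = Sw1 = (4·7 + 3·7; 3·7 + 4·7) = (49, 49)
w3 = Sw2 = (343, 343)
Sw3 = (2401, 2401)
w3·Sw3 = 343·2401 + 343·2401 = 1647086; w3·w3 = 343·343 + 343·343 = 235298
λ ≈ 1647086/235298 = 7.000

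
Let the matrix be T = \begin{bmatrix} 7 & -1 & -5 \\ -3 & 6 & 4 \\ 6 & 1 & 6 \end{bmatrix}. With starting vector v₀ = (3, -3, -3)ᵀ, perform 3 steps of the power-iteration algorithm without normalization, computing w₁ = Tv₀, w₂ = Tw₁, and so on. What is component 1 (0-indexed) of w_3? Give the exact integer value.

w1 = Tv₀ = (7·3 + (-1)·(-3) + (-5)·(-3); (-3)·3 + 6·(-3) + 4·(-3); 6·3 + 1·(-3) + 6·(-3)) = (39, -39, -3)
w2 = Tw1 = (7·39 + (-1)·(-39) + (-5)·(-3); (-3)·39 + 6·(-39) + 4·(-3); 6·39 + 1·(-39) + 6·(-3)) = (327, -363, 177)
w3 = Tw2 = (1767, -2451, 2661)
The requested component of w3 is -2451.

-2451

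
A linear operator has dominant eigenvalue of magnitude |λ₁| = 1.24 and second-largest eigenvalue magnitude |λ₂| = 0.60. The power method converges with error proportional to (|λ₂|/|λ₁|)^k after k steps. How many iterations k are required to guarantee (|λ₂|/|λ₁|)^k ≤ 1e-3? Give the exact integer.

10

|λ₂/λ₁| = 0.60/1.24 = 0.48387
Need k ≥ ln(1e-3) / ln(0.48387) = -6.9078 / -0.7259 ≈ 9.516
Smallest integer k satisfying the bound: 10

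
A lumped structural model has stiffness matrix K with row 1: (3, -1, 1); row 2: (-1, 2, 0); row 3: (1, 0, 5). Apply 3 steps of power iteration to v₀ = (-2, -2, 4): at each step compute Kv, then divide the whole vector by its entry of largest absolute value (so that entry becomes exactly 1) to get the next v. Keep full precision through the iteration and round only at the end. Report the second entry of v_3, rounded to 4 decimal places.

-0.0596

Kv0 = (0.00000, -2.00000, 18.00000); divide by 18.00000 → v1 = (0.00000, -0.11111, 1.00000)
Kv1 = (1.11111, -0.22222, 5.00000); divide by 5.00000 → v2 = (0.22222, -0.04444, 1.00000)
Kv2 = (1.71111, -0.31111, 5.22222); divide by 5.22222 → v3 = (0.32766, -0.05957, 1.00000)
Requested entry of v3: -28/470 = -0.0596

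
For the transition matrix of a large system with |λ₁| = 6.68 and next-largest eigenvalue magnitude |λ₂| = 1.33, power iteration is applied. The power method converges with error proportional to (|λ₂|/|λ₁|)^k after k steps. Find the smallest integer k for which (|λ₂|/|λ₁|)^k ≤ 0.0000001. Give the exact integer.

10

|λ₂/λ₁| = 1.33/6.68 = 0.19910
Need k ≥ ln(0.0000001) / ln(0.19910) = -16.1181 / -1.6139 ≈ 9.987
Smallest integer k satisfying the bound: 10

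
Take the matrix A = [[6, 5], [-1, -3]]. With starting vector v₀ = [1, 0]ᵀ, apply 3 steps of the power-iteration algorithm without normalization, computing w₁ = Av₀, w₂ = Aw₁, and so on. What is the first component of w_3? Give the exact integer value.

w1 = Av₀ = (6, -1)
w2 = Aw1 = (31, -3)
w3 = Aw2 = (171, -22)
The requested component of w3 is 171.

171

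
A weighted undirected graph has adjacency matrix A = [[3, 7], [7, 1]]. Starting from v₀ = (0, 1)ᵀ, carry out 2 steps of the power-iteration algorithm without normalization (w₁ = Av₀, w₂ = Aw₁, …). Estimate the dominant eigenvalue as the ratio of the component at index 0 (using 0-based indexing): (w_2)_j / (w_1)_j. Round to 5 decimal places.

λ ≈ 4.00000

w1 = Av₀ = (7, 1)
w2 = Aw1 = (28, 50)
Ratio at component: 28 / 7 = 4.00000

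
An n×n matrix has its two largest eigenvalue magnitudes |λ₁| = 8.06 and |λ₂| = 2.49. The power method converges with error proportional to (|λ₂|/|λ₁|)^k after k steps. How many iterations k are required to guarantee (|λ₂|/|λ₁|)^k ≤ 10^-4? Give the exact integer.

8

|λ₂/λ₁| = 2.49/8.06 = 0.30893
Need k ≥ ln(10^-4) / ln(0.30893) = -9.2103 / -1.1746 ≈ 7.841
Smallest integer k satisfying the bound: 8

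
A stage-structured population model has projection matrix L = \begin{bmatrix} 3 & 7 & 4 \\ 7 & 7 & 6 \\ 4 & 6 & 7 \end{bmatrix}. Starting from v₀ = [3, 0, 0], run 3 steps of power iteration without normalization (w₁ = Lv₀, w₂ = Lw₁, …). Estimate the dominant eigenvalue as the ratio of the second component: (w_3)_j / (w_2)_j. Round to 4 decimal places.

λ ≈ 17.7447

w1 = Lv₀ = (9, 21, 12)
w2 = Lw1 = (222, 282, 246)
w3 = Lw2 = (3624, 5004, 4302)
Ratio at component: 5004 / 282 = 17.7447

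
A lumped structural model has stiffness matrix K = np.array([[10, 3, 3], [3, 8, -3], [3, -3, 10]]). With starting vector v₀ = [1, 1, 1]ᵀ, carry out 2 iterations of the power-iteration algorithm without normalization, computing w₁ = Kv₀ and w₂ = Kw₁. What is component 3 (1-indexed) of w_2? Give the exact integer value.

w1 = Kv₀ = (10·1 + 3·1 + 3·1; 3·1 + 8·1 + (-3)·1; 3·1 + (-3)·1 + 10·1) = (16, 8, 10)
w2 = Kw1 = (10·16 + 3·8 + 3·10; 3·16 + 8·8 + (-3)·10; 3·16 + (-3)·8 + 10·10) = (214, 82, 124)
The requested component of w2 is 124.

124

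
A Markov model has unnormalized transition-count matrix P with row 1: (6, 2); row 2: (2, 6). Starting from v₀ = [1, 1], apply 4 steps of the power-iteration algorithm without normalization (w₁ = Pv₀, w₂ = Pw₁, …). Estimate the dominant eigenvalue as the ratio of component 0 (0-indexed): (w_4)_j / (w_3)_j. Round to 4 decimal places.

w1 = Pv₀ = (6·1 + 2·1; 2·1 + 6·1) = (8, 8)
w2 = Pw1 = (6·8 + 2·8; 2·8 + 6·8) = (64, 64)
w3 = Pw2 = (512, 512)
w4 = Pw3 = (4096, 4096)
Ratio at component: 4096 / 512 = 8.0000

λ ≈ 8.0000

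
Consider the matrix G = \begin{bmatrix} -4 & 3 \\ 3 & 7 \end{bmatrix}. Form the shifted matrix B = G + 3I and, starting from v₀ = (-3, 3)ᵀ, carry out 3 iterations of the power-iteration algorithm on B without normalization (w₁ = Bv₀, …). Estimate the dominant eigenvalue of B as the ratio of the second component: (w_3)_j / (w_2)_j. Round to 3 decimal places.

10.622

B = G + 3I has rows (-1, 3); (3, 10)
w1 = Bv₀ = (12, 21)
w2 = Bw1 = (51, 246)
w3 = Bw2 = (687, 2613)
Ratio: 2613/246 = 10.622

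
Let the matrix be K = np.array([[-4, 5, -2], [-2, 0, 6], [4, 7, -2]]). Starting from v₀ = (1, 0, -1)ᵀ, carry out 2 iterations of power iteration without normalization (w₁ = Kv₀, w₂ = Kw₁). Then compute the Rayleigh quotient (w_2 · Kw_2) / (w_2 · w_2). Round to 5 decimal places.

λ ≈ -6.16495

w1 = Kv₀ = ((-4)·1 + 5·0 + (-2)·(-1); (-2)·1 + 0·0 + 6·(-1); 4·1 + 7·0 + (-2)·(-1)) = (-2, -8, 6)
w2 = Kw1 = ((-4)·(-2) + 5·(-8) + (-2)·6; (-2)·(-2) + 0·(-8) + 6·6; 4·(-2) + 7·(-8) + (-2)·6) = (-44, 40, -76)
Kw2 = (528, -368, 256)
w2·Kw2 = (-44)·528 + 40·(-368) + (-76)·256 = -57408; w2·w2 = (-44)·(-44) + 40·40 + (-76)·(-76) = 9312
λ ≈ -57408/9312 = -6.16495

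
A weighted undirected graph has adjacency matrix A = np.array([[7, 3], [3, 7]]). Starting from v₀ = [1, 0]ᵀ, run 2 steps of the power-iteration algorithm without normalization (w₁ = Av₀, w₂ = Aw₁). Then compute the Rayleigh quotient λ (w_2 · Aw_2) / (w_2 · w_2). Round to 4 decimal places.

w1 = Av₀ = (7·1 + 3·0; 3·1 + 7·0) = (7, 3)
w2 = Aw1 = (7·7 + 3·3; 3·7 + 7·3) = (58, 42)
Aw2 = (532, 468)
w2·Aw2 = 58·532 + 42·468 = 50512; w2·w2 = 58·58 + 42·42 = 5128
λ ≈ 50512/5128 = 9.8502

9.8502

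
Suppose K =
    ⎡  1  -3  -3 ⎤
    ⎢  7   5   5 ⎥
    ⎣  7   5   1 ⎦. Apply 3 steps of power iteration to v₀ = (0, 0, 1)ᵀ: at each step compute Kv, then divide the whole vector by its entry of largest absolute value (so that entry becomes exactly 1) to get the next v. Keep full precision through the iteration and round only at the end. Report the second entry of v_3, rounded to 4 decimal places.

Kv0 = (-3.00000, 5.00000, 1.00000); divide by 5.00000 → v1 = (-0.60000, 1.00000, 0.20000)
Kv1 = (-4.20000, 1.80000, 1.00000); divide by -4.20000 → v2 = (1.00000, -0.42857, -0.23810)
Kv2 = (3.00000, 3.66667, 4.61905); divide by 4.61905 → v3 = (0.64948, 0.79381, 1.00000)
Requested entry of v3: -77/-97 = 0.7938

0.7938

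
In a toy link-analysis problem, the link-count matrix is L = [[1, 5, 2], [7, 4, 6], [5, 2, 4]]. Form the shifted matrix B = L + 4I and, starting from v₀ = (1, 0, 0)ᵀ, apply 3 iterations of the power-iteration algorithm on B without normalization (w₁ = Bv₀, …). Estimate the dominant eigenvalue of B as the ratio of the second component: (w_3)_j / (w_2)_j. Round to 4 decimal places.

μ ≈ 15.9669

B = L + 4I has rows (5, 5, 2); (7, 8, 6); (5, 2, 8)
w1 = Bv₀ = (5·1 + 5·0 + 2·0; 7·1 + 8·0 + 6·0; 5·1 + 2·0 + 8·0) = (5, 7, 5)
w2 = Bw1 = (5·5 + 5·7 + 2·5; 7·5 + 8·7 + 6·5; 5·5 + 2·7 + 8·5) = (70, 121, 79)
w3 = Bw2 = (1113, 1932, 1224)
Ratio: 1932/121 = 15.9669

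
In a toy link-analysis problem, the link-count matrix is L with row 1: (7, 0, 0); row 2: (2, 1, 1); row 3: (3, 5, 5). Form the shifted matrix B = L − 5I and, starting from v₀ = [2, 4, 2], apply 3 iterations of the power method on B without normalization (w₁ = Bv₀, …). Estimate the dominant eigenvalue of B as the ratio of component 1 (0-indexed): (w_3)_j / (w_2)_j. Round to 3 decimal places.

B = L − 5I has rows (2, 0, 0); (2, -4, 1); (3, 5, 0)
w1 = Bv₀ = (4, -10, 26)
w2 = Bw1 = (8, 74, -38)
w3 = Bw2 = (16, -318, 394)
Ratio: -318/74 = -4.297

-4.297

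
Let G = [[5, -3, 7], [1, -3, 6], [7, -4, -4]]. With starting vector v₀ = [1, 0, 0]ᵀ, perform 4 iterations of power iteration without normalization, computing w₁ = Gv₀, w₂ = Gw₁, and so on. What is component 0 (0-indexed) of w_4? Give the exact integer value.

3512

w1 = Gv₀ = (5·1 + (-3)·0 + 7·0; 1·1 + (-3)·0 + 6·0; 7·1 + (-4)·0 + (-4)·0) = (5, 1, 7)
w2 = Gw1 = (5·5 + (-3)·1 + 7·7; 1·5 + (-3)·1 + 6·7; 7·5 + (-4)·1 + (-4)·7) = (71, 44, 3)
w3 = Gw2 = (244, -43, 309)
w4 = Gw3 = (3512, 2227, 644)
The requested component of w4 is 3512.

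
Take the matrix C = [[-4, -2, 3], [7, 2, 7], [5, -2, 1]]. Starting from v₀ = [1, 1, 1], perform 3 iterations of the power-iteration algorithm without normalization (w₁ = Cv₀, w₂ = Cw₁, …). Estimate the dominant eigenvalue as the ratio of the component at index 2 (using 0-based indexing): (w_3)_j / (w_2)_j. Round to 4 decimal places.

w1 = Cv₀ = (-3, 16, 4)
w2 = Cw1 = (-8, 39, -43)
w3 = Cw2 = (-175, -279, -161)
Ratio at component: -161 / -43 = 3.7442

3.7442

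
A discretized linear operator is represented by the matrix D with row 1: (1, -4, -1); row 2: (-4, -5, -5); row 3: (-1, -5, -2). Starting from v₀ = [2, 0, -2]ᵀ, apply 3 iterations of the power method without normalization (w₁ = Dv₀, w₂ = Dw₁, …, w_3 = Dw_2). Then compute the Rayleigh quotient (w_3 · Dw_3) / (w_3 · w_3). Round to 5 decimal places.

w1 = Dv₀ = (1·2 + (-4)·0 + (-1)·(-2); (-4)·2 + (-5)·0 + (-5)·(-2); (-1)·2 + (-5)·0 + (-2)·(-2)) = (4, 2, 2)
w2 = Dw1 = (1·4 + (-4)·2 + (-1)·2; (-4)·4 + (-5)·2 + (-5)·2; (-1)·4 + (-5)·2 + (-2)·2) = (-6, -36, -18)
w3 = Dw2 = (156, 294, 222)
Dw3 = (-1242, -3204, -2070)
w3·Dw3 = 156·(-1242) + 294·(-3204) + 222·(-2070) = -1595268; w3·w3 = 156·156 + 294·294 + 222·222 = 160056
λ ≈ -1595268/160056 = -9.96694

-9.96694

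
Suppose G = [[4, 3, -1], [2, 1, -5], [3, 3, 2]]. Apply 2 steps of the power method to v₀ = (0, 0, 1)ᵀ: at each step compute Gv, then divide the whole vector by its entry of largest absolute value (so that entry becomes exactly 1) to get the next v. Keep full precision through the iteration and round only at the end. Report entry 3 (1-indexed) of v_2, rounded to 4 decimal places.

Gv0 = (-1.00000, -5.00000, 2.00000); divide by -5.00000 → v1 = (0.20000, 1.00000, -0.40000)
Gv1 = (4.20000, 3.40000, 2.80000); divide by 4.20000 → v2 = (1.00000, 0.80952, 0.66667)
Requested entry of v2: -14/-21 = 0.6667

0.6667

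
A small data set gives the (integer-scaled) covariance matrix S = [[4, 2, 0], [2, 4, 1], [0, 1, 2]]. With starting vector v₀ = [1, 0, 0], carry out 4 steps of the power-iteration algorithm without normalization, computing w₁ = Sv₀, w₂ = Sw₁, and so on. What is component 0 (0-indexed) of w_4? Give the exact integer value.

660

w1 = Sv₀ = (4·1 + 2·0 + 0·0; 2·1 + 4·0 + 1·0; 0·1 + 1·0 + 2·0) = (4, 2, 0)
w2 = Sw1 = (4·4 + 2·2 + 0·0; 2·4 + 4·2 + 1·0; 0·4 + 1·2 + 2·0) = (20, 16, 2)
w3 = Sw2 = (112, 106, 20)
w4 = Sw3 = (660, 668, 146)
The requested component of w4 is 660.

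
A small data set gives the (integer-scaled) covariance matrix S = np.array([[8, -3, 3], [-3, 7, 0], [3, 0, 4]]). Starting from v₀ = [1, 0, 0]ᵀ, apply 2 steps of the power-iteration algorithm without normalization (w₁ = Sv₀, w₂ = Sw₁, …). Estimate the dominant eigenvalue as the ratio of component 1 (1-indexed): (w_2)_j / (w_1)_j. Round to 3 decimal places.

10.250

w1 = Sv₀ = (8, -3, 3)
w2 = Sw1 = (82, -45, 36)
Ratio at component: 82 / 8 = 10.250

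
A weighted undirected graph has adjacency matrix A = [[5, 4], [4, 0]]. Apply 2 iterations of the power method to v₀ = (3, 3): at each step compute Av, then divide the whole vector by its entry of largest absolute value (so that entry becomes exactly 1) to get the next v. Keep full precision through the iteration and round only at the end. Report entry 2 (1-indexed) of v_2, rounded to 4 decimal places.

0.5902

Av0 = (27.00000, 12.00000); divide by 27.00000 → v1 = (1.00000, 0.44444)
Av1 = (6.77778, 4.00000); divide by 6.77778 → v2 = (1.00000, 0.59016)
Requested entry of v2: 108/183 = 0.5902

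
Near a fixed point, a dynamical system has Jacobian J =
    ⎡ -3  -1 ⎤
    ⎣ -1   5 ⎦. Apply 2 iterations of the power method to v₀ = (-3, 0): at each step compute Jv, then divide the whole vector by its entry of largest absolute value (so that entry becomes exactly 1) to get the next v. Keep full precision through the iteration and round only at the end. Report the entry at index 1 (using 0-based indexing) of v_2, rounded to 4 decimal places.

Jv0 = (9.00000, 3.00000); divide by 9.00000 → v1 = (1.00000, 0.33333)
Jv1 = (-3.33333, 0.66667); divide by -3.33333 → v2 = (1.00000, -0.20000)
Requested entry of v2: 6/-30 = -0.2000

-0.2000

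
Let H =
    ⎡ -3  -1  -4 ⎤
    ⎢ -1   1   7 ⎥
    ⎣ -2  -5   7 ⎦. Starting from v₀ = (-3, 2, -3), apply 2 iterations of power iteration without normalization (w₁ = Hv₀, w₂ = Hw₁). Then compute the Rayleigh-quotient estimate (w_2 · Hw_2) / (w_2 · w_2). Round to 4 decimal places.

4.3696

w1 = Hv₀ = (19, -16, -25)
w2 = Hw1 = (59, -210, -133)
Hw2 = (565, -1200, 1)
w2·Hw2 = 59·565 + (-210)·(-1200) + (-133)·1 = 285202; w2·w2 = 59·59 + (-210)·(-210) + (-133)·(-133) = 65270
λ ≈ 285202/65270 = 4.3696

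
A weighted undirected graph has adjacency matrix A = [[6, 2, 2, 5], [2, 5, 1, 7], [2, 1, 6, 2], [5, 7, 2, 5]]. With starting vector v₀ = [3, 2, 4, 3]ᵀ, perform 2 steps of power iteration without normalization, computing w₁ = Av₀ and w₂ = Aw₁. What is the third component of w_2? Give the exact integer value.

463

w1 = Av₀ = (6·3 + 2·2 + 2·4 + 5·3; 2·3 + 5·2 + 1·4 + 7·3; 2·3 + 1·2 + 6·4 + 2·3; 5·3 + 7·2 + 2·4 + 5·3) = (45, 41, 38, 52)
w2 = Aw1 = (6·45 + 2·41 + 2·38 + 5·52; 2·45 + 5·41 + 1·38 + 7·52; 2·45 + 1·41 + 6·38 + 2·52; 5·45 + 7·41 + 2·38 + 5·52) = (688, 697, 463, 848)
The requested component of w2 is 463.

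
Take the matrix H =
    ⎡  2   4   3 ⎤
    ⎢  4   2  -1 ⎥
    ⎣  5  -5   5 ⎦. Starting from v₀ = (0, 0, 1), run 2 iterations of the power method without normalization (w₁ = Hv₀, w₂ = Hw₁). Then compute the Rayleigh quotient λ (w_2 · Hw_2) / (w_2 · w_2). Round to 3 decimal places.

6.927

w1 = Hv₀ = (2·0 + 4·0 + 3·1; 4·0 + 2·0 + (-1)·1; 5·0 + (-5)·0 + 5·1) = (3, -1, 5)
w2 = Hw1 = (2·3 + 4·(-1) + 3·5; 4·3 + 2·(-1) + (-1)·5; 5·3 + (-5)·(-1) + 5·5) = (17, 5, 45)
Hw2 = (189, 33, 285)
w2·Hw2 = 17·189 + 5·33 + 45·285 = 16203; w2·w2 = 17·17 + 5·5 + 45·45 = 2339
λ ≈ 16203/2339 = 6.927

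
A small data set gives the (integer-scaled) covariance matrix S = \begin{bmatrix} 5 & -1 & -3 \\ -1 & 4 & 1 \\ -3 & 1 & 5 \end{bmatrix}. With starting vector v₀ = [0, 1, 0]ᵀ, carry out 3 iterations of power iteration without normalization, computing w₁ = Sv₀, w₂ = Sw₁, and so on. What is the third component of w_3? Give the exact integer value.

114

w1 = Sv₀ = (5·0 + (-1)·1 + (-3)·0; (-1)·0 + 4·1 + 1·0; (-3)·0 + 1·1 + 5·0) = (-1, 4, 1)
w2 = Sw1 = (5·(-1) + (-1)·4 + (-3)·1; (-1)·(-1) + 4·4 + 1·1; (-3)·(-1) + 1·4 + 5·1) = (-12, 18, 12)
w3 = Sw2 = (-114, 96, 114)
The requested component of w3 is 114.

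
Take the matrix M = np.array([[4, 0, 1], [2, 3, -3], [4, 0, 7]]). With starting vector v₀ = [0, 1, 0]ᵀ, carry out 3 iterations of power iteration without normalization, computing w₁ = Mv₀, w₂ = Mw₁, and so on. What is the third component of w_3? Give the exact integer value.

w1 = Mv₀ = (0, 3, 0)
w2 = Mw1 = (0, 9, 0)
w3 = Mw2 = (0, 27, 0)
The requested component of w3 is 0.

0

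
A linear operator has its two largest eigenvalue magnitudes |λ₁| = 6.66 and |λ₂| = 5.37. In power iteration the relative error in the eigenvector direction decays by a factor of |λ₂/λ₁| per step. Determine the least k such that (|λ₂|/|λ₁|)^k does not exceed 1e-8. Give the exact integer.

|λ₂/λ₁| = 5.37/6.66 = 0.80631
Need k ≥ ln(1e-8) / ln(0.80631) = -18.4207 / -0.2153 ≈ 85.562
Smallest integer k satisfying the bound: 86

86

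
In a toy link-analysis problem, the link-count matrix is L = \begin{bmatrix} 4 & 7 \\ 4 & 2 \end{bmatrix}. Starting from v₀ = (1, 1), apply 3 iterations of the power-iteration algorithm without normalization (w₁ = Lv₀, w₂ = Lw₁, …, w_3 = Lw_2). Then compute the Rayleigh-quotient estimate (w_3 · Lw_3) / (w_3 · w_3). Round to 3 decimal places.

λ ≈ 8.370

w1 = Lv₀ = (4·1 + 7·1; 4·1 + 2·1) = (11, 6)
w2 = Lw1 = (4·11 + 7·6; 4·11 + 2·6) = (86, 56)
w3 = Lw2 = (736, 456)
Lw3 = (6136, 3856)
w3·Lw3 = 736·6136 + 456·3856 = 6274432; w3·w3 = 736·736 + 456·456 = 749632
λ ≈ 6274432/749632 = 8.370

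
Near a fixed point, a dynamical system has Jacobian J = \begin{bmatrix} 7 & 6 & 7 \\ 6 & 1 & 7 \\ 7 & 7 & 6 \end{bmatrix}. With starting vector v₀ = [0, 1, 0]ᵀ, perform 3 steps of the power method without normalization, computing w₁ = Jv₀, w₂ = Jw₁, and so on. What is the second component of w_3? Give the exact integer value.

w1 = Jv₀ = (7·0 + 6·1 + 7·0; 6·0 + 1·1 + 7·0; 7·0 + 7·1 + 6·0) = (6, 1, 7)
w2 = Jw1 = (7·6 + 6·1 + 7·7; 6·6 + 1·1 + 7·7; 7·6 + 7·1 + 6·7) = (97, 86, 91)
w3 = Jw2 = (1832, 1305, 1827)
The requested component of w3 is 1305.

1305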